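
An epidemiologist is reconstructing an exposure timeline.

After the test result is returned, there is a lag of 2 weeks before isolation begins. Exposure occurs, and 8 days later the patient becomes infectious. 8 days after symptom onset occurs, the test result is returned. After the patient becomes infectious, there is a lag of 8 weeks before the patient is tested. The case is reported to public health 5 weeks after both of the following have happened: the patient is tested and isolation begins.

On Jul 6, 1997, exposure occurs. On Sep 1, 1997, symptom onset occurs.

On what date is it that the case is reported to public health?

Exposure occurs: Jul 6, 1997.
The patient becomes infectious: Jul 6, 1997 + 8 days = Jul 14, 1997.
The patient is tested: Jul 14, 1997 + 8 weeks = Sep 8, 1997.
Symptom onset occurs: Sep 1, 1997.
The test result is returned: Sep 1, 1997 + 8 days = Sep 9, 1997.
Isolation begins: Sep 9, 1997 + 2 weeks = Sep 23, 1997.
Both prerequisites met — the patient is tested (Sep 8, 1997), isolation begins (Sep 23, 1997); the later is Sep 23, 1997.
The case is reported to public health: Sep 23, 1997 + 5 weeks = Oct 28, 1997.

Oct 28, 1997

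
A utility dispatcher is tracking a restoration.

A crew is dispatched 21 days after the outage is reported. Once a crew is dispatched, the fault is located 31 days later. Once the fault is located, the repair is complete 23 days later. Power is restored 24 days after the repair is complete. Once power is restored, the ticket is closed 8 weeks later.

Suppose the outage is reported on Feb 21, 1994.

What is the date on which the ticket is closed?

The outage is reported: Feb 21, 1994.
A crew is dispatched: Feb 21, 1994 + 21 days = Mar 14, 1994.
The fault is located: Mar 14, 1994 + 31 days = Apr 14, 1994.
The repair is complete: Apr 14, 1994 + 23 days = May 7, 1994.
Power is restored: May 7, 1994 + 24 days = May 31, 1994.
The ticket is closed: May 31, 1994 + 8 weeks = Jul 26, 1994.

Jul 26, 1994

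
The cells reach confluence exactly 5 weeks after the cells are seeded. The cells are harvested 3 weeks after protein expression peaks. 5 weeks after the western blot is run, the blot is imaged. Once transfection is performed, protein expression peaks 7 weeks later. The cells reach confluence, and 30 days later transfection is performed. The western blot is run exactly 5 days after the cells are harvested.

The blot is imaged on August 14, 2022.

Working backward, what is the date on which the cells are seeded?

February 20, 2022

The blot is imaged: Aug 14, 2022.
The western blot is run: Aug 14, 2022 − 5 weeks = Jul 10, 2022.
The cells are harvested: Jul 10, 2022 − 5 days = Jul 5, 2022.
Protein expression peaks: Jul 5, 2022 − 3 weeks = Jun 14, 2022.
Transfection is performed: Jun 14, 2022 − 7 weeks = Apr 26, 2022.
The cells reach confluence: Apr 26, 2022 − 30 days = Mar 27, 2022.
The cells are seeded: Mar 27, 2022 − 5 weeks = Feb 20, 2022.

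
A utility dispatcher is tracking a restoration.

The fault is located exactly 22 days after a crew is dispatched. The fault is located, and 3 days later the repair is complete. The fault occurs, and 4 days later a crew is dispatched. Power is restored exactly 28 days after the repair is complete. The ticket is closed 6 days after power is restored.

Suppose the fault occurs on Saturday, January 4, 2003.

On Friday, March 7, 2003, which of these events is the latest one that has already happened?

Power is restored

The fault occurs: Jan 4, 2003.
A crew is dispatched: Jan 4, 2003 + 4 days = Jan 8, 2003.
The fault is located: Jan 8, 2003 + 22 days = Jan 30, 2003.
The repair is complete: Jan 30, 2003 + 3 days = Feb 2, 2003.
Power is restored: Feb 2, 2003 + 28 days = Mar 2, 2003.
The ticket is closed: Mar 2, 2003 + 6 days = Mar 8, 2003.
Mar 7, 2003 falls between when power is restored (Mar 2, 2003) and when the ticket is closed (Mar 8, 2003).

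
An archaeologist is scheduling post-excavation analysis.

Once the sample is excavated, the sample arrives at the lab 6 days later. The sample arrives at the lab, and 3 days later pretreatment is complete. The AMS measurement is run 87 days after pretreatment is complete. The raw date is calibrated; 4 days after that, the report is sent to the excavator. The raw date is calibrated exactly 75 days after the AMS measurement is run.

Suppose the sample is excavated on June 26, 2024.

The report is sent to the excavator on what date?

The sample is excavated: Jun 26, 2024.
The sample arrives at the lab: Jun 26, 2024 + 6 days = Jul 2, 2024.
Pretreatment is complete: Jul 2, 2024 + 3 days = Jul 5, 2024.
The AMS measurement is run: Jul 5, 2024 + 87 days = Sep 30, 2024.
The raw date is calibrated: Sep 30, 2024 + 75 days = Dec 14, 2024.
The report is sent to the excavator: Dec 14, 2024 + 4 days = Dec 18, 2024.

December 18, 2024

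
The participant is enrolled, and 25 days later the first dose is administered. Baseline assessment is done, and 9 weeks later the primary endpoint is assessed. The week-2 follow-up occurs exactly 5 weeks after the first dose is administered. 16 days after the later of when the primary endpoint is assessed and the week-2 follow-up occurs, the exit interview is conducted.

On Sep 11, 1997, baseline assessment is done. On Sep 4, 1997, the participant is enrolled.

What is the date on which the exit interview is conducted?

Baseline assessment is done: Sep 11, 1997.
The primary endpoint is assessed: Sep 11, 1997 + 9 weeks = Nov 13, 1997.
The participant is enrolled: Sep 4, 1997.
The first dose is administered: Sep 4, 1997 + 25 days = Sep 29, 1997.
The week-2 follow-up occurs: Sep 29, 1997 + 5 weeks = Nov 3, 1997.
Both prerequisites met — the primary endpoint is assessed (Nov 13, 1997), the week-2 follow-up occurs (Nov 3, 1997); the later is Nov 13, 1997.
The exit interview is conducted: Nov 13, 1997 + 16 days = Nov 29, 1997.

Nov 29, 1997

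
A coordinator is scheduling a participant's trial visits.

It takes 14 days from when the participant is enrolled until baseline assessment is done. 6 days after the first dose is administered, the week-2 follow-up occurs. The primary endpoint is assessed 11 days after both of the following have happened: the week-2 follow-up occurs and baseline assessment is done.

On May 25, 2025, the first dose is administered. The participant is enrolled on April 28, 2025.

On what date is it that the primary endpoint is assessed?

June 11, 2025

The first dose is administered: May 25, 2025.
The week-2 follow-up occurs: May 25, 2025 + 6 days = May 31, 2025.
The participant is enrolled: Apr 28, 2025.
Baseline assessment is done: Apr 28, 2025 + 14 days = May 12, 2025.
Both prerequisites met — the week-2 follow-up occurs (May 31, 2025), baseline assessment is done (May 12, 2025); the later is May 31, 2025.
The primary endpoint is assessed: May 31, 2025 + 11 days = Jun 11, 2025.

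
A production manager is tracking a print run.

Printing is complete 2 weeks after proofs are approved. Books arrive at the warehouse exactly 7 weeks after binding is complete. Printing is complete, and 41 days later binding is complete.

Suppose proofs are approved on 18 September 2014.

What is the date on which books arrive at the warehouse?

Proofs are approved: Sep 18, 2014.
Printing is complete: Sep 18, 2014 + 2 weeks = Oct 2, 2014.
Binding is complete: Oct 2, 2014 + 41 days = Nov 12, 2014.
Books arrive at the warehouse: Nov 12, 2014 + 7 weeks = Dec 31, 2014.

31 December 2014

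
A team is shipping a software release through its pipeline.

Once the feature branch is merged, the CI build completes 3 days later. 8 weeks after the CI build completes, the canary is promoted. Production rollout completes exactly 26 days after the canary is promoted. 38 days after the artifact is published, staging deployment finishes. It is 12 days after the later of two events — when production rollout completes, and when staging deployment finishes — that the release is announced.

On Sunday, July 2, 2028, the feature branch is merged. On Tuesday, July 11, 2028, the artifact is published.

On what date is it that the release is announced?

Saturday, October 7, 2028

The feature branch is merged: Jul 2, 2028.
The CI build completes: Jul 2, 2028 + 3 days = Jul 5, 2028.
The canary is promoted: Jul 5, 2028 + 8 weeks = Aug 30, 2028.
Production rollout completes: Aug 30, 2028 + 26 days = Sep 25, 2028.
The artifact is published: Jul 11, 2028.
Staging deployment finishes: Jul 11, 2028 + 38 days = Aug 18, 2028.
Both prerequisites met — production rollout completes (Sep 25, 2028), staging deployment finishes (Aug 18, 2028); the later is Sep 25, 2028.
The release is announced: Sep 25, 2028 + 12 days = Oct 7, 2028.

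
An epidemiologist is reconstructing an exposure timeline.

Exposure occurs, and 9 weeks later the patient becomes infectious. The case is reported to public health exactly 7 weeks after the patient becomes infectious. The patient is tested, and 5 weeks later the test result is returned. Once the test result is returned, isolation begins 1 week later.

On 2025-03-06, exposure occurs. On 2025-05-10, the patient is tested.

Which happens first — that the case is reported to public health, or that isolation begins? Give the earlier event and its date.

Exposure occurs: Mar 6, 2025.
The patient becomes infectious: Mar 6, 2025 + 9 weeks = May 8, 2025.
The case is reported to public health: May 8, 2025 + 7 weeks = Jun 26, 2025.
The patient is tested: May 10, 2025.
The test result is returned: May 10, 2025 + 5 weeks = Jun 14, 2025.
Isolation begins: Jun 14, 2025 + 1 week = Jun 21, 2025.
Comparing: the case is reported to public health on Jun 26, 2025 vs isolation begins on Jun 21, 2025. Earlier: isolation begins.

Isolation begins — 2025-06-21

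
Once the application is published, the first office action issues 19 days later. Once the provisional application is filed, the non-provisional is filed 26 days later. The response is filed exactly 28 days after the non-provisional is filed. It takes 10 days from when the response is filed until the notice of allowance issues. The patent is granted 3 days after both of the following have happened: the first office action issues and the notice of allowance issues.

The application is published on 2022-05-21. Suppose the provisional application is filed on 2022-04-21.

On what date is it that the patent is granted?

2022-06-27

The application is published: May 21, 2022.
The first office action issues: May 21, 2022 + 19 days = Jun 9, 2022.
The provisional application is filed: Apr 21, 2022.
The non-provisional is filed: Apr 21, 2022 + 26 days = May 17, 2022.
The response is filed: May 17, 2022 + 28 days = Jun 14, 2022.
The notice of allowance issues: Jun 14, 2022 + 10 days = Jun 24, 2022.
Both prerequisites met — the first office action issues (Jun 9, 2022), the notice of allowance issues (Jun 24, 2022); the later is Jun 24, 2022.
The patent is granted: Jun 24, 2022 + 3 days = Jun 27, 2022.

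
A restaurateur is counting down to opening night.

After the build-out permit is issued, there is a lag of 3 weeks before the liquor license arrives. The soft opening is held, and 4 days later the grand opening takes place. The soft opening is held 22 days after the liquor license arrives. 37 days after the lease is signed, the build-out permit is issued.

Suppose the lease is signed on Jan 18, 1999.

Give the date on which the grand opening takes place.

The lease is signed: Jan 18, 1999.
The build-out permit is issued: Jan 18, 1999 + 37 days = Feb 24, 1999.
The liquor license arrives: Feb 24, 1999 + 3 weeks = Mar 17, 1999.
The soft opening is held: Mar 17, 1999 + 22 days = Apr 8, 1999.
The grand opening takes place: Apr 8, 1999 + 4 days = Apr 12, 1999.

Apr 12, 1999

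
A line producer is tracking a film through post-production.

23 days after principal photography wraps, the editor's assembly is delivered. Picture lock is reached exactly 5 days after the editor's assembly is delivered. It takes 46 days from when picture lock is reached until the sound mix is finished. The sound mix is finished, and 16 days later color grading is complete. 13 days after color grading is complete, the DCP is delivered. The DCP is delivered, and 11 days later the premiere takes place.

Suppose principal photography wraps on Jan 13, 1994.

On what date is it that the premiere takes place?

Principal photography wraps: Jan 13, 1994.
The editor's assembly is delivered: Jan 13, 1994 + 23 days = Feb 5, 1994.
Picture lock is reached: Feb 5, 1994 + 5 days = Feb 10, 1994.
The sound mix is finished: Feb 10, 1994 + 46 days = Mar 28, 1994.
Color grading is complete: Mar 28, 1994 + 16 days = Apr 13, 1994.
The DCP is delivered: Apr 13, 1994 + 13 days = Apr 26, 1994.
The premiere takes place: Apr 26, 1994 + 11 days = May 7, 1994.

May 7, 1994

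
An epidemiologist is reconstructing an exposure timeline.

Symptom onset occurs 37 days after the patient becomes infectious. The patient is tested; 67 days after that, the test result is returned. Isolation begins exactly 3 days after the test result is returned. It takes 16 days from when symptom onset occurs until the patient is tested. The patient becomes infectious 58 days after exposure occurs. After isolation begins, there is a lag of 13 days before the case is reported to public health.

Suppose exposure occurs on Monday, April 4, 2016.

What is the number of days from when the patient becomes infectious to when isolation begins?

Causal path: the patient becomes infectious → symptom onset occurs → the patient is tested → the test result is returned → isolation begins.
Total delay along the path: 37 + 16 + 67 + 3 = 123 days.

123 days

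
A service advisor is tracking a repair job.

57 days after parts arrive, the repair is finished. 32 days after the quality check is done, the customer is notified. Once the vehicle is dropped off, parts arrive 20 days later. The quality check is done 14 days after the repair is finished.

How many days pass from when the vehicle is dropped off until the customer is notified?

Causal path: the vehicle is dropped off → parts arrive → the repair is finished → the quality check is done → the customer is notified.
Total delay along the path: 20 + 57 + 14 + 32 = 123 days.

123 days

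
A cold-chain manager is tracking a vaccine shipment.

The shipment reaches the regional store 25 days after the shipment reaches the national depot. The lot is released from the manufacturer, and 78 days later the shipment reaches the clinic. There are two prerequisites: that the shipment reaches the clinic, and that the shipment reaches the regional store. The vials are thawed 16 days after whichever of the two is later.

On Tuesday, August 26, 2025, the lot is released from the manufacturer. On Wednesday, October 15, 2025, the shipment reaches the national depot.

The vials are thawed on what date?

Friday, November 28, 2025

The lot is released from the manufacturer: Aug 26, 2025.
The shipment reaches the clinic: Aug 26, 2025 + 78 days = Nov 12, 2025.
The shipment reaches the national depot: Oct 15, 2025.
The shipment reaches the regional store: Oct 15, 2025 + 25 days = Nov 9, 2025.
Both prerequisites met — the shipment reaches the clinic (Nov 12, 2025), the shipment reaches the regional store (Nov 9, 2025); the later is Nov 12, 2025.
The vials are thawed: Nov 12, 2025 + 16 days = Nov 28, 2025.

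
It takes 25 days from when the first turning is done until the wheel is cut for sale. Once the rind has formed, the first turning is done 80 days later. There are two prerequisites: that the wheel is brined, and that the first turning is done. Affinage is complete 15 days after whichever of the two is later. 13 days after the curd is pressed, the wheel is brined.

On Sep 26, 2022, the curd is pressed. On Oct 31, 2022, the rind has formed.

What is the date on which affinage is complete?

The curd is pressed: Sep 26, 2022.
The wheel is brined: Sep 26, 2022 + 13 days = Oct 9, 2022.
The rind has formed: Oct 31, 2022.
The first turning is done: Oct 31, 2022 + 80 days = Jan 19, 2023.
Both prerequisites met — the wheel is brined (Oct 9, 2022), the first turning is done (Jan 19, 2023); the later is Jan 19, 2023.
Affinage is complete: Jan 19, 2023 + 15 days = Feb 3, 2023.

Feb 3, 2023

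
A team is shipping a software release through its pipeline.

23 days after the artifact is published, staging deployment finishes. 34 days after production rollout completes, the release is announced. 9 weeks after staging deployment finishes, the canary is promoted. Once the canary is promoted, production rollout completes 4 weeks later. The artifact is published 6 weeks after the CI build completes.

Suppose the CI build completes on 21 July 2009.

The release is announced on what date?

27 January 2010

The CI build completes: Jul 21, 2009.
The artifact is published: Jul 21, 2009 + 6 weeks = Sep 1, 2009.
Staging deployment finishes: Sep 1, 2009 + 23 days = Sep 24, 2009.
The canary is promoted: Sep 24, 2009 + 9 weeks = Nov 26, 2009.
Production rollout completes: Nov 26, 2009 + 4 weeks = Dec 24, 2009.
The release is announced: Dec 24, 2009 + 34 days = Jan 27, 2010.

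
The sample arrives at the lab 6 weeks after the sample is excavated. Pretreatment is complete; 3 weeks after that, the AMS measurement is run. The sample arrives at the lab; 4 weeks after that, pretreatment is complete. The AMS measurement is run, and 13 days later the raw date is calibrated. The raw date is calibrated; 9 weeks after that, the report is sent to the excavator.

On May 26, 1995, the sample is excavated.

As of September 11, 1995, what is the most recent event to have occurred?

The raw date is calibrated

The sample is excavated: May 26, 1995.
The sample arrives at the lab: May 26, 1995 + 6 weeks = Jul 7, 1995.
Pretreatment is complete: Jul 7, 1995 + 4 weeks = Aug 4, 1995.
The AMS measurement is run: Aug 4, 1995 + 3 weeks = Aug 25, 1995.
The raw date is calibrated: Aug 25, 1995 + 13 days = Sep 7, 1995.
The report is sent to the excavator: Sep 7, 1995 + 9 weeks = Nov 9, 1995.
Sep 11, 1995 falls between when the raw date is calibrated (Sep 7, 1995) and when the report is sent to the excavator (Nov 9, 1995).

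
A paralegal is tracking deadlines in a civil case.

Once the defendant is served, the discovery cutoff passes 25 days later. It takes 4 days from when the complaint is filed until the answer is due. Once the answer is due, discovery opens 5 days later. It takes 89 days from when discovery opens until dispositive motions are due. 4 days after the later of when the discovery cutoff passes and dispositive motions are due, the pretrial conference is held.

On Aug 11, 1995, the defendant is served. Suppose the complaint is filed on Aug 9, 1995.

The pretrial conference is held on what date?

Nov 19, 1995

The defendant is served: Aug 11, 1995.
The discovery cutoff passes: Aug 11, 1995 + 25 days = Sep 5, 1995.
The complaint is filed: Aug 9, 1995.
The answer is due: Aug 9, 1995 + 4 days = Aug 13, 1995.
Discovery opens: Aug 13, 1995 + 5 days = Aug 18, 1995.
Dispositive motions are due: Aug 18, 1995 + 89 days = Nov 15, 1995.
Both prerequisites met — the discovery cutoff passes (Sep 5, 1995), dispositive motions are due (Nov 15, 1995); the later is Nov 15, 1995.
The pretrial conference is held: Nov 15, 1995 + 4 days = Nov 19, 1995.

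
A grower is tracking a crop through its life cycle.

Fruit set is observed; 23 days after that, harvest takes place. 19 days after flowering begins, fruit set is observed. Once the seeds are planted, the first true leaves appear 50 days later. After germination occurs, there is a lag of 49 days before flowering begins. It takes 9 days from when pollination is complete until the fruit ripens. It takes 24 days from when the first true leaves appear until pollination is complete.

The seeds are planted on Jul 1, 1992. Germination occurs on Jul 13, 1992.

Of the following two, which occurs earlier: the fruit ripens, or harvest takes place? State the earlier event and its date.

The fruit ripens — Sep 22, 1992

The seeds are planted: Jul 1, 1992.
The first true leaves appear: Jul 1, 1992 + 50 days = Aug 20, 1992.
Pollination is complete: Aug 20, 1992 + 24 days = Sep 13, 1992.
The fruit ripens: Sep 13, 1992 + 9 days = Sep 22, 1992.
Germination occurs: Jul 13, 1992.
Flowering begins: Jul 13, 1992 + 49 days = Aug 31, 1992.
Fruit set is observed: Aug 31, 1992 + 19 days = Sep 19, 1992.
Harvest takes place: Sep 19, 1992 + 23 days = Oct 12, 1992.
Comparing: the fruit ripens on Sep 22, 1992 vs harvest takes place on Oct 12, 1992. Earlier: the fruit ripens.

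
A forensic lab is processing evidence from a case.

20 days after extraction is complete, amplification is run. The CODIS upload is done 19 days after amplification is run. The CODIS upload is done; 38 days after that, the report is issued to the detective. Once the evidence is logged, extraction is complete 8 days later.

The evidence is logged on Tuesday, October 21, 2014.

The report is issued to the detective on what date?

Wednesday, January 14, 2015

The evidence is logged: Oct 21, 2014.
Extraction is complete: Oct 21, 2014 + 8 days = Oct 29, 2014.
Amplification is run: Oct 29, 2014 + 20 days = Nov 18, 2014.
The CODIS upload is done: Nov 18, 2014 + 19 days = Dec 7, 2014.
The report is issued to the detective: Dec 7, 2014 + 38 days = Jan 14, 2015.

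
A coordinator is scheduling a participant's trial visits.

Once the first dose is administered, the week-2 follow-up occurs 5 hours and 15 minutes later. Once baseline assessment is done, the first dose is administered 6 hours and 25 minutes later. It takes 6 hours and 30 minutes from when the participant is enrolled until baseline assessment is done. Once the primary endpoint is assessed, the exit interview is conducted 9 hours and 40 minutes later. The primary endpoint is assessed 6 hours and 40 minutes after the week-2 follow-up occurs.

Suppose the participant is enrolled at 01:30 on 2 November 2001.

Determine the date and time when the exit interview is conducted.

The participant is enrolled: 01:30 Nov 2, 2001.
Baseline assessment is done: 01:30 Nov 2, 2001 + 6h30m = 08:00 Nov 2, 2001.
The first dose is administered: 08:00 Nov 2, 2001 + 6h25m = 14:25 Nov 2, 2001.
The week-2 follow-up occurs: 14:25 Nov 2, 2001 + 5h15m = 19:40 Nov 2, 2001.
The primary endpoint is assessed: 19:40 Nov 2, 2001 + 6h40m = 02:20 Nov 3, 2001.
The exit interview is conducted: 02:20 Nov 3, 2001 + 9h40m = 12:00 Nov 3, 2001.

12:00 on 3 November 2001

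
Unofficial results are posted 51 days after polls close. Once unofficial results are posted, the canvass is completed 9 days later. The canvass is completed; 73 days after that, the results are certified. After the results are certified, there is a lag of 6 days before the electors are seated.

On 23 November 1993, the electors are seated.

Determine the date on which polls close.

7 July 1993

The electors are seated: Nov 23, 1993.
The results are certified: Nov 23, 1993 − 6 days = Nov 17, 1993.
The canvass is completed: Nov 17, 1993 − 73 days = Sep 5, 1993.
Unofficial results are posted: Sep 5, 1993 − 9 days = Aug 27, 1993.
Polls close: Aug 27, 1993 − 51 days = Jul 7, 1993.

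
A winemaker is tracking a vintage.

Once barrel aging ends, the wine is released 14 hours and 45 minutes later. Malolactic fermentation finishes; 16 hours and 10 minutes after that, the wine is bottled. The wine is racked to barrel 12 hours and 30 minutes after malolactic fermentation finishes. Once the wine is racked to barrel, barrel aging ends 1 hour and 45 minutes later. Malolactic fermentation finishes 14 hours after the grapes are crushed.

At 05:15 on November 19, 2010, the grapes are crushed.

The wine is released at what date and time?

00:15 on November 21, 2010

The grapes are crushed: 05:15 Nov 19, 2010.
Malolactic fermentation finishes: 05:15 Nov 19, 2010 + 14h = 19:15 Nov 19, 2010.
The wine is racked to barrel: 19:15 Nov 19, 2010 + 12h30m = 07:45 Nov 20, 2010.
Barrel aging ends: 07:45 Nov 20, 2010 + 1h45m = 09:30 Nov 20, 2010.
The wine is released: 09:30 Nov 20, 2010 + 14h45m = 00:15 Nov 21, 2010.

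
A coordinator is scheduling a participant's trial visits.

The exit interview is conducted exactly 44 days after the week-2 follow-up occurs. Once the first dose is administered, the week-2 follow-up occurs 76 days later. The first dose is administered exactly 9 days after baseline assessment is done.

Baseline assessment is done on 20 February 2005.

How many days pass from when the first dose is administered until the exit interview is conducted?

Causal path: the first dose is administered → the week-2 follow-up occurs → the exit interview is conducted.
Total delay along the path: 76 + 44 = 120 days.

120 days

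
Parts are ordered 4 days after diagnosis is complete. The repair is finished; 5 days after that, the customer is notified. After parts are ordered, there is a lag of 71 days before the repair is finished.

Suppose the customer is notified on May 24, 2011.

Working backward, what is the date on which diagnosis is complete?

March 5, 2011

The customer is notified: May 24, 2011.
The repair is finished: May 24, 2011 − 5 days = May 19, 2011.
Parts are ordered: May 19, 2011 − 71 days = Mar 9, 2011.
Diagnosis is complete: Mar 9, 2011 − 4 days = Mar 5, 2011.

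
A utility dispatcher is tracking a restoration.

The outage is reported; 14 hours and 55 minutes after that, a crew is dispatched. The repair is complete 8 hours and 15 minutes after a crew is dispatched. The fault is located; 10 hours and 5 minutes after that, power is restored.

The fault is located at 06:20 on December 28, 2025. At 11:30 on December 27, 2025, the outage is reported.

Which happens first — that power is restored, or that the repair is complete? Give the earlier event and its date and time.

The fault is located: 06:20 Dec 28, 2025.
Power is restored: 06:20 Dec 28, 2025 + 10h05m = 16:25 Dec 28, 2025.
The outage is reported: 11:30 Dec 27, 2025.
A crew is dispatched: 11:30 Dec 27, 2025 + 14h55m = 02:25 Dec 28, 2025.
The repair is complete: 02:25 Dec 28, 2025 + 8h15m = 10:40 Dec 28, 2025.
Comparing: power is restored at 16:25 Dec 28, 2025 vs the repair is complete at 10:40 Dec 28, 2025. Earlier: the repair is complete.

The repair is complete — 10:40 on December 28, 2025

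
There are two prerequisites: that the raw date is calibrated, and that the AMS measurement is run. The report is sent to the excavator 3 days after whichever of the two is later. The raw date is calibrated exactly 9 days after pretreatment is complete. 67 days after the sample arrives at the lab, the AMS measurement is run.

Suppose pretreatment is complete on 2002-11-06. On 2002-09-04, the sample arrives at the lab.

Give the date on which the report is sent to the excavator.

2002-11-18

Pretreatment is complete: Nov 6, 2002.
The raw date is calibrated: Nov 6, 2002 + 9 days = Nov 15, 2002.
The sample arrives at the lab: Sep 4, 2002.
The AMS measurement is run: Sep 4, 2002 + 67 days = Nov 10, 2002.
Both prerequisites met — the raw date is calibrated (Nov 15, 2002), the AMS measurement is run (Nov 10, 2002); the later is Nov 15, 2002.
The report is sent to the excavator: Nov 15, 2002 + 3 days = Nov 18, 2002.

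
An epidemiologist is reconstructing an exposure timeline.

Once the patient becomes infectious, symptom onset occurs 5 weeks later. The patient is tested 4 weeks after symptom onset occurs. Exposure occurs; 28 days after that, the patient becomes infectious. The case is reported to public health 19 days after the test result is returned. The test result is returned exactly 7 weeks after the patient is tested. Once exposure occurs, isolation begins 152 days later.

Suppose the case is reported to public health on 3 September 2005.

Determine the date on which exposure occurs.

The case is reported to public health: Sep 3, 2005.
The test result is returned: Sep 3, 2005 − 19 days = Aug 15, 2005.
The patient is tested: Aug 15, 2005 − 7 weeks = Jun 27, 2005.
Symptom onset occurs: Jun 27, 2005 − 4 weeks = May 30, 2005.
The patient becomes infectious: May 30, 2005 − 5 weeks = Apr 25, 2005.
Exposure occurs: Apr 25, 2005 − 28 days = Mar 28, 2005.

28 March 2005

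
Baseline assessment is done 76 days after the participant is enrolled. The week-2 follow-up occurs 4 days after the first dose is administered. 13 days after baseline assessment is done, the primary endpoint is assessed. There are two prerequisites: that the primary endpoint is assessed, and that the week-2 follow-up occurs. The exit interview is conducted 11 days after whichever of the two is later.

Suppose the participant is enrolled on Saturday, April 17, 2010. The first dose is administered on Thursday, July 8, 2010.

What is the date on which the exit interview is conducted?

The participant is enrolled: Apr 17, 2010.
Baseline assessment is done: Apr 17, 2010 + 76 days = Jul 2, 2010.
The primary endpoint is assessed: Jul 2, 2010 + 13 days = Jul 15, 2010.
The first dose is administered: Jul 8, 2010.
The week-2 follow-up occurs: Jul 8, 2010 + 4 days = Jul 12, 2010.
Both prerequisites met — the primary endpoint is assessed (Jul 15, 2010), the week-2 follow-up occurs (Jul 12, 2010); the later is Jul 15, 2010.
The exit interview is conducted: Jul 15, 2010 + 11 days = Jul 26, 2010.

Monday, July 26, 2010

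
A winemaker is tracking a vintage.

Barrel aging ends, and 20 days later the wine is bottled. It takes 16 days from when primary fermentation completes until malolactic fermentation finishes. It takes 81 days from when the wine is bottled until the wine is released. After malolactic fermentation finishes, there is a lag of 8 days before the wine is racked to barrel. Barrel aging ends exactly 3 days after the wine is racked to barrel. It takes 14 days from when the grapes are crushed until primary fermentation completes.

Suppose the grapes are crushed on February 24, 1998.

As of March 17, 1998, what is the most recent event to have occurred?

The grapes are crushed: Feb 24, 1998.
Primary fermentation completes: Feb 24, 1998 + 14 days = Mar 10, 1998.
Malolactic fermentation finishes: Mar 10, 1998 + 16 days = Mar 26, 1998.
The wine is racked to barrel: Mar 26, 1998 + 8 days = Apr 3, 1998.
Barrel aging ends: Apr 3, 1998 + 3 days = Apr 6, 1998.
The wine is bottled: Apr 6, 1998 + 20 days = Apr 26, 1998.
The wine is released: Apr 26, 1998 + 81 days = Jul 16, 1998.
Mar 17, 1998 falls between when primary fermentation completes (Mar 10, 1998) and when malolactic fermentation finishes (Mar 26, 1998).

Primary fermentation completes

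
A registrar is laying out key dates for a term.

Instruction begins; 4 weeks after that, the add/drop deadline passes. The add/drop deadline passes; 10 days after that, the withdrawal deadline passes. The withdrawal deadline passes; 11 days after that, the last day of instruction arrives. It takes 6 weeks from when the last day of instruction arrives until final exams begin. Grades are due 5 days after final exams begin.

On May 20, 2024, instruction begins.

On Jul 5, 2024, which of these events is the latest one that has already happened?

The withdrawal deadline passes

Instruction begins: May 20, 2024.
The add/drop deadline passes: May 20, 2024 + 4 weeks = Jun 17, 2024.
The withdrawal deadline passes: Jun 17, 2024 + 10 days = Jun 27, 2024.
The last day of instruction arrives: Jun 27, 2024 + 11 days = Jul 8, 2024.
Final exams begin: Jul 8, 2024 + 6 weeks = Aug 19, 2024.
Grades are due: Aug 19, 2024 + 5 days = Aug 24, 2024.
Jul 5, 2024 falls between when the withdrawal deadline passes (Jun 27, 2024) and when the last day of instruction arrives (Jul 8, 2024).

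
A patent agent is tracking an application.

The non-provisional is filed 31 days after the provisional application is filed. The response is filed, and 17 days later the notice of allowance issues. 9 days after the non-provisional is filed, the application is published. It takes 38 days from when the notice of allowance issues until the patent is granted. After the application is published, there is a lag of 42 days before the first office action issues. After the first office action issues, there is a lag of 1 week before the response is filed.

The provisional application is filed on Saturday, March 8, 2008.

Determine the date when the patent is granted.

The provisional application is filed: Mar 8, 2008.
The non-provisional is filed: Mar 8, 2008 + 31 days = Apr 8, 2008.
The application is published: Apr 8, 2008 + 9 days = Apr 17, 2008.
The first office action issues: Apr 17, 2008 + 42 days = May 29, 2008.
The response is filed: May 29, 2008 + 1 week = Jun 5, 2008.
The notice of allowance issues: Jun 5, 2008 + 17 days = Jun 22, 2008.
The patent is granted: Jun 22, 2008 + 38 days = Jul 30, 2008.

Wednesday, July 30, 2008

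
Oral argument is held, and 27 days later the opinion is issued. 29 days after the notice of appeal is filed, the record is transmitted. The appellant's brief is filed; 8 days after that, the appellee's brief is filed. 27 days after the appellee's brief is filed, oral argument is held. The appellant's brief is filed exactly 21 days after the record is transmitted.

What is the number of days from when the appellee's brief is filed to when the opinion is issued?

54 days

Causal path: the appellee's brief is filed → oral argument is held → the opinion is issued.
Total delay along the path: 27 + 27 = 54 days.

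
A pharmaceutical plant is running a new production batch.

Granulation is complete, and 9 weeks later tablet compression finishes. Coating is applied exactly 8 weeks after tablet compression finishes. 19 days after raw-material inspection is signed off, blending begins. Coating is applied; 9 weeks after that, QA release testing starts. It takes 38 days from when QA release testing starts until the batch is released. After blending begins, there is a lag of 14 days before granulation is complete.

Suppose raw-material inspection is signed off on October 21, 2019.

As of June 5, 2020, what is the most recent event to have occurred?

QA release testing starts

Raw-material inspection is signed off: Oct 21, 2019.
Blending begins: Oct 21, 2019 + 19 days = Nov 9, 2019.
Granulation is complete: Nov 9, 2019 + 14 days = Nov 23, 2019.
Tablet compression finishes: Nov 23, 2019 + 9 weeks = Jan 25, 2020.
Coating is applied: Jan 25, 2020 + 8 weeks = Mar 21, 2020.
QA release testing starts: Mar 21, 2020 + 9 weeks = May 23, 2020.
The batch is released: May 23, 2020 + 38 days = Jun 30, 2020.
Jun 5, 2020 falls between when QA release testing starts (May 23, 2020) and when the batch is released (Jun 30, 2020).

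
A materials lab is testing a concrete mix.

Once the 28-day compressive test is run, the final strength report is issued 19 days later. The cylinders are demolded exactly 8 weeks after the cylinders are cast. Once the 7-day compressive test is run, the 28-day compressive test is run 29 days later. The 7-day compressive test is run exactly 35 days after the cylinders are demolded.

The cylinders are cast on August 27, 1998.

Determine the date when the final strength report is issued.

The cylinders are cast: Aug 27, 1998.
The cylinders are demolded: Aug 27, 1998 + 8 weeks = Oct 22, 1998.
The 7-day compressive test is run: Oct 22, 1998 + 35 days = Nov 26, 1998.
The 28-day compressive test is run: Nov 26, 1998 + 29 days = Dec 25, 1998.
The final strength report is issued: Dec 25, 1998 + 19 days = Jan 13, 1999.

January 13, 1999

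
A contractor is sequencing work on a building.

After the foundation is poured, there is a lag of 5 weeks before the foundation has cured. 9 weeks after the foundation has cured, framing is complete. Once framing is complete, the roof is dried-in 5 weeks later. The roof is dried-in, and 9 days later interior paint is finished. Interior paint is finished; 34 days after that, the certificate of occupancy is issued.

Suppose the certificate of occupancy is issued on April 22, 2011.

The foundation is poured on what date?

October 28, 2010

The certificate of occupancy is issued: Apr 22, 2011.
Interior paint is finished: Apr 22, 2011 − 34 days = Mar 19, 2011.
The roof is dried-in: Mar 19, 2011 − 9 days = Mar 10, 2011.
Framing is complete: Mar 10, 2011 − 5 weeks = Feb 3, 2011.
The foundation has cured: Feb 3, 2011 − 9 weeks = Dec 2, 2010.
The foundation is poured: Dec 2, 2010 − 5 weeks = Oct 28, 2010.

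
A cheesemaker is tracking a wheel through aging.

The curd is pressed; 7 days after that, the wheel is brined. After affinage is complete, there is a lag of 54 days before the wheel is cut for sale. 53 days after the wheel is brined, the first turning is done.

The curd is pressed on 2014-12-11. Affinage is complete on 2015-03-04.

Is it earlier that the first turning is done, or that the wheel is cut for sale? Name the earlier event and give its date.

The first turning is done — 2015-02-09

The curd is pressed: Dec 11, 2014.
The wheel is brined: Dec 11, 2014 + 7 days = Dec 18, 2014.
The first turning is done: Dec 18, 2014 + 53 days = Feb 9, 2015.
Affinage is complete: Mar 4, 2015.
The wheel is cut for sale: Mar 4, 2015 + 54 days = Apr 27, 2015.
Comparing: the first turning is done on Feb 9, 2015 vs the wheel is cut for sale on Apr 27, 2015. Earlier: the first turning is done.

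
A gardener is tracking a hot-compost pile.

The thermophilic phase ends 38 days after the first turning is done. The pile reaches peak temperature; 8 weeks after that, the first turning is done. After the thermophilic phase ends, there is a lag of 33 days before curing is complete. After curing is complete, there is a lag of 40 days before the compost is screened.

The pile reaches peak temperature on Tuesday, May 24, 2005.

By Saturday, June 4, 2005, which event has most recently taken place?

The pile reaches peak temperature

The pile reaches peak temperature: May 24, 2005.
The first turning is done: May 24, 2005 + 8 weeks = Jul 19, 2005.
The thermophilic phase ends: Jul 19, 2005 + 38 days = Aug 26, 2005.
Curing is complete: Aug 26, 2005 + 33 days = Sep 28, 2005.
The compost is screened: Sep 28, 2005 + 40 days = Nov 7, 2005.
Jun 4, 2005 falls between when the pile reaches peak temperature (May 24, 2005) and when the first turning is done (Jul 19, 2005).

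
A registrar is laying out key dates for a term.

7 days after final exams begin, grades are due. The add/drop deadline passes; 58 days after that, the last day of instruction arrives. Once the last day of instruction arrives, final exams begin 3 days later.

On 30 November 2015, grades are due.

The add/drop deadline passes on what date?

Grades are due: Nov 30, 2015.
Final exams begin: Nov 30, 2015 − 7 days = Nov 23, 2015.
The last day of instruction arrives: Nov 23, 2015 − 3 days = Nov 20, 2015.
The add/drop deadline passes: Nov 20, 2015 − 58 days = Sep 23, 2015.

23 September 2015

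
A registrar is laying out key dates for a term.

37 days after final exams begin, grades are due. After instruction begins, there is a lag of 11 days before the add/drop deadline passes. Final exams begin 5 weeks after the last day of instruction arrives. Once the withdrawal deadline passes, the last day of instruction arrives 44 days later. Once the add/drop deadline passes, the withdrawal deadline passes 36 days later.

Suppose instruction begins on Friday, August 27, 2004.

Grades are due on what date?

Sunday, February 6, 2005

Instruction begins: Aug 27, 2004.
The add/drop deadline passes: Aug 27, 2004 + 11 days = Sep 7, 2004.
The withdrawal deadline passes: Sep 7, 2004 + 36 days = Oct 13, 2004.
The last day of instruction arrives: Oct 13, 2004 + 44 days = Nov 26, 2004.
Final exams begin: Nov 26, 2004 + 5 weeks = Dec 31, 2004.
Grades are due: Dec 31, 2004 + 37 days = Feb 6, 2005.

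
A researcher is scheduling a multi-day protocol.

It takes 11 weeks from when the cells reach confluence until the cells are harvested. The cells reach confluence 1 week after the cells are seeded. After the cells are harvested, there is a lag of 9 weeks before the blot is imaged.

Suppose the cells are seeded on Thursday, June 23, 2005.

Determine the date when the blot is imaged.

The cells are seeded: Jun 23, 2005.
The cells reach confluence: Jun 23, 2005 + 1 week = Jun 30, 2005.
The cells are harvested: Jun 30, 2005 + 11 weeks = Sep 15, 2005.
The blot is imaged: Sep 15, 2005 + 9 weeks = Nov 17, 2005.

Thursday, November 17, 2005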